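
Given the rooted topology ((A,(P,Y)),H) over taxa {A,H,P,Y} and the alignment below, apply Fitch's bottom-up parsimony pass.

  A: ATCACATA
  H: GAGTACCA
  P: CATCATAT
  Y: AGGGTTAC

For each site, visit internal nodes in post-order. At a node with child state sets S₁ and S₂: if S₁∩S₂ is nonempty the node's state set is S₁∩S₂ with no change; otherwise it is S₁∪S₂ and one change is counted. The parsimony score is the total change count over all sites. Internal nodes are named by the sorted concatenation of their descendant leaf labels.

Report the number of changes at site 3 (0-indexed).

3

[col 0] PY: children P:{C}, Y:{A} ∪→ {A,C}; cost 1
[col 0] APY: children A:{A}, PY:{A,C} ∩→ {A}; cost 0
[col 0] AHPY: children APY:{A}, H:{G} ∪→ {A,G}; cost 1
[col 1] PY: children P:{A}, Y:{G} ∪→ {A,G}; cost 1
[col 1] APY: children A:{T}, PY:{A,G} ∪→ {A,G,T}; cost 1
[col 1] AHPY: children APY:{A,G,T}, H:{A} ∩→ {A}; cost 0
[col 2] PY: children P:{T}, Y:{G} ∪→ {G,T}; cost 1
[col 2] APY: children A:{C}, PY:{G,T} ∪→ {C,G,T}; cost 1
[col 2] AHPY: children APY:{C,G,T}, H:{G} ∩→ {G}; cost 0
[col 3] PY: children P:{C}, Y:{G} ∪→ {C,G}; cost 1
[col 3] APY: children A:{A}, PY:{C,G} ∪→ {A,C,G}; cost 1
[col 3] AHPY: children APY:{A,C,G}, H:{T} ∪→ {A,C,G,T}; cost 1
[col 4] PY: children P:{A}, Y:{T} ∪→ {A,T}; cost 1
[col 4] APY: children A:{C}, PY:{A,T} ∪→ {A,C,T}; cost 1
[col 4] AHPY: children APY:{A,C,T}, H:{A} ∩→ {A}; cost 0
[col 5] PY: children P:{T}, Y:{T} ∩→ {T}; cost 0
[col 5] APY: children A:{A}, PY:{T} ∪→ {A,T}; cost 1
[col 5] AHPY: children APY:{A,T}, H:{C} ∪→ {A,C,T}; cost 1
[col 6] PY: children P:{A}, Y:{A} ∩→ {A}; cost 0
[col 6] APY: children A:{T}, PY:{A} ∪→ {A,T}; cost 1
[col 6] AHPY: children APY:{A,T}, H:{C} ∪→ {A,C,T}; cost 1
[col 7] PY: children P:{T}, Y:{C} ∪→ {C,T}; cost 1
[col 7] APY: children A:{A}, PY:{C,T} ∪→ {A,C,T}; cost 1
[col 7] AHPY: children APY:{A,C,T}, H:{A} ∩→ {A}; cost 0
per-site changes: [2, 2, 2, 3, 2, 2, 2, 2]; total = 17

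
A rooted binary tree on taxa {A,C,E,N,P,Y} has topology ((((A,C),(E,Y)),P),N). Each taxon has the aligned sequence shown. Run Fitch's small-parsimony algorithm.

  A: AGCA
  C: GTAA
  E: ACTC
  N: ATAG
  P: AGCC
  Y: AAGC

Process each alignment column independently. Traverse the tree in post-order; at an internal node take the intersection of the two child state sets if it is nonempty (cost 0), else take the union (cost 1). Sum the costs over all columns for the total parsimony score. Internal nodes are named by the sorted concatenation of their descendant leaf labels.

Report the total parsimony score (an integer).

11

site 0, node AC: A={A} ∪ C={G} → {A,G} (+1)
site 0, node EY: E={A} ∩ Y={A} → {A} (+0)
site 0, node ACEY: AC={A,G} ∩ EY={A} → {A} (+0)
site 0, node ACEPY: ACEY={A} ∩ P={A} → {A} (+0)
site 0, node ACENPY: ACEPY={A} ∩ N={A} → {A} (+0)
site 1, node AC: A={G} ∪ C={T} → {G,T} (+1)
site 1, node EY: E={C} ∪ Y={A} → {A,C} (+1)
site 1, node ACEY: AC={G,T} ∪ EY={A,C} → {A,C,G,T} (+1)
site 1, node ACEPY: ACEY={A,C,G,T} ∩ P={G} → {G} (+0)
site 1, node ACENPY: ACEPY={G} ∪ N={T} → {G,T} (+1)
site 2, node AC: A={C} ∪ C={A} → {A,C} (+1)
site 2, node EY: E={T} ∪ Y={G} → {G,T} (+1)
site 2, node ACEY: AC={A,C} ∪ EY={G,T} → {A,C,G,T} (+1)
site 2, node ACEPY: ACEY={A,C,G,T} ∩ P={C} → {C} (+0)
site 2, node ACENPY: ACEPY={C} ∪ N={A} → {A,C} (+1)
site 3, node AC: A={A} ∩ C={A} → {A} (+0)
site 3, node EY: E={C} ∩ Y={C} → {C} (+0)
site 3, node ACEY: AC={A} ∪ EY={C} → {A,C} (+1)
site 3, node ACEPY: ACEY={A,C} ∩ P={C} → {C} (+0)
site 3, node ACENPY: ACEPY={C} ∪ N={G} → {C,G} (+1)
per-site changes: [1, 4, 4, 2]; total = 11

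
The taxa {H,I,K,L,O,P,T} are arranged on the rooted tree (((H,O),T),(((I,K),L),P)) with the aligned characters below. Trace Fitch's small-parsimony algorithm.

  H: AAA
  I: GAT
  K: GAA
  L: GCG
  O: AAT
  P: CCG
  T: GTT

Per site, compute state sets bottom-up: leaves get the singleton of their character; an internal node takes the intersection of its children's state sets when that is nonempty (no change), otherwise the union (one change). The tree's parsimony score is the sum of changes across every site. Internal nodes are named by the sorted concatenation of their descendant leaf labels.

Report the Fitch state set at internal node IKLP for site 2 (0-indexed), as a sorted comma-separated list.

G

[col 0] HO: children H:{A}, O:{A} ∩→ {A}; cost 0
[col 0] HOT: children HO:{A}, T:{G} ∪→ {A,G}; cost 1
[col 0] IK: children I:{G}, K:{G} ∩→ {G}; cost 0
[col 0] IKL: children IK:{G}, L:{G} ∩→ {G}; cost 0
[col 0] IKLP: children IKL:{G}, P:{C} ∪→ {C,G}; cost 1
[col 0] HIKLOPT: children HOT:{A,G}, IKLP:{C,G} ∩→ {G}; cost 0
[col 1] HO: children H:{A}, O:{A} ∩→ {A}; cost 0
[col 1] HOT: children HO:{A}, T:{T} ∪→ {A,T}; cost 1
[col 1] IK: children I:{A}, K:{A} ∩→ {A}; cost 0
[col 1] IKL: children IK:{A}, L:{C} ∪→ {A,C}; cost 1
[col 1] IKLP: children IKL:{A,C}, P:{C} ∩→ {C}; cost 0
[col 1] HIKLOPT: children HOT:{A,T}, IKLP:{C} ∪→ {A,C,T}; cost 1
[col 2] HO: children H:{A}, O:{T} ∪→ {A,T}; cost 1
[col 2] HOT: children HO:{A,T}, T:{T} ∩→ {T}; cost 0
[col 2] IK: children I:{T}, K:{A} ∪→ {A,T}; cost 1
[col 2] IKL: children IK:{A,T}, L:{G} ∪→ {A,G,T}; cost 1
[col 2] IKLP: children IKL:{A,G,T}, P:{G} ∩→ {G}; cost 0
[col 2] HIKLOPT: children HOT:{T}, IKLP:{G} ∪→ {G,T}; cost 1
per-site changes: [2, 3, 4]; total = 9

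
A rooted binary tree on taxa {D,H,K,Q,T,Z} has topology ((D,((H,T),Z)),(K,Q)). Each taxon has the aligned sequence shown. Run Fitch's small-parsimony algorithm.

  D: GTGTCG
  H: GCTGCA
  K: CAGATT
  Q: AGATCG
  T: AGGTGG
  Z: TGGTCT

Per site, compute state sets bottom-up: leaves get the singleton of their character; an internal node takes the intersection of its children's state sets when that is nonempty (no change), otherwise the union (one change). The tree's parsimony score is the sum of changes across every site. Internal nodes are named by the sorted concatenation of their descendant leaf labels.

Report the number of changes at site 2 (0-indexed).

2

[col 0] HT: children H:{G}, T:{A} ∪→ {A,G}; cost 1
[col 0] HTZ: children HT:{A,G}, Z:{T} ∪→ {A,G,T}; cost 1
[col 0] DHTZ: children D:{G}, HTZ:{A,G,T} ∩→ {G}; cost 0
[col 0] KQ: children K:{C}, Q:{A} ∪→ {A,C}; cost 1
[col 0] DHKQTZ: children DHTZ:{G}, KQ:{A,C} ∪→ {A,C,G}; cost 1
[col 1] HT: children H:{C}, T:{G} ∪→ {C,G}; cost 1
[col 1] HTZ: children HT:{C,G}, Z:{G} ∩→ {G}; cost 0
[col 1] DHTZ: children D:{T}, HTZ:{G} ∪→ {G,T}; cost 1
[col 1] KQ: children K:{A}, Q:{G} ∪→ {A,G}; cost 1
[col 1] DHKQTZ: children DHTZ:{G,T}, KQ:{A,G} ∩→ {G}; cost 0
[col 2] HT: children H:{T}, T:{G} ∪→ {G,T}; cost 1
[col 2] HTZ: children HT:{G,T}, Z:{G} ∩→ {G}; cost 0
[col 2] DHTZ: children D:{G}, HTZ:{G} ∩→ {G}; cost 0
[col 2] KQ: children K:{G}, Q:{A} ∪→ {A,G}; cost 1
[col 2] DHKQTZ: children DHTZ:{G}, KQ:{A,G} ∩→ {G}; cost 0
[col 3] HT: children H:{G}, T:{T} ∪→ {G,T}; cost 1
[col 3] HTZ: children HT:{G,T}, Z:{T} ∩→ {T}; cost 0
[col 3] DHTZ: children D:{T}, HTZ:{T} ∩→ {T}; cost 0
[col 3] KQ: children K:{A}, Q:{T} ∪→ {A,T}; cost 1
[col 3] DHKQTZ: children DHTZ:{T}, KQ:{A,T} ∩→ {T}; cost 0
[col 4] HT: children H:{C}, T:{G} ∪→ {C,G}; cost 1
[col 4] HTZ: children HT:{C,G}, Z:{C} ∩→ {C}; cost 0
[col 4] DHTZ: children D:{C}, HTZ:{C} ∩→ {C}; cost 0
[col 4] KQ: children K:{T}, Q:{C} ∪→ {C,T}; cost 1
[col 4] DHKQTZ: children DHTZ:{C}, KQ:{C,T} ∩→ {C}; cost 0
[col 5] HT: children H:{A}, T:{G} ∪→ {A,G}; cost 1
[col 5] HTZ: children HT:{A,G}, Z:{T} ∪→ {A,G,T}; cost 1
[col 5] DHTZ: children D:{G}, HTZ:{A,G,T} ∩→ {G}; cost 0
[col 5] KQ: children K:{T}, Q:{G} ∪→ {G,T}; cost 1
[col 5] DHKQTZ: children DHTZ:{G}, KQ:{G,T} ∩→ {G}; cost 0
per-site changes: [4, 3, 2, 2, 2, 3]; total = 16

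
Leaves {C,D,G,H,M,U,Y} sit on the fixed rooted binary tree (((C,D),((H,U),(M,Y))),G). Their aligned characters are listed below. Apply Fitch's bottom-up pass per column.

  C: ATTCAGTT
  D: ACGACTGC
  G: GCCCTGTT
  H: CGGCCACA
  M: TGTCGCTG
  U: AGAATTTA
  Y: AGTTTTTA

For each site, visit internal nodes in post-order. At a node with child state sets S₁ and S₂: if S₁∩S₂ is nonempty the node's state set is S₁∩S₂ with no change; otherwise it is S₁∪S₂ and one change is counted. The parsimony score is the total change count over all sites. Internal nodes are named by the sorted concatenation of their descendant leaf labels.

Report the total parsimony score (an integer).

site 0, node CD: C={A} ∩ D={A} → {A} (+0)
site 0, node HU: H={C} ∪ U={A} → {A,C} (+1)
site 0, node MY: M={T} ∪ Y={A} → {A,T} (+1)
site 0, node HMUY: HU={A,C} ∩ MY={A,T} → {A} (+0)
site 0, node CDHMUY: CD={A} ∩ HMUY={A} → {A} (+0)
site 0, node CDGHMUY: CDHMUY={A} ∪ G={G} → {A,G} (+1)
site 1, node CD: C={T} ∪ D={C} → {C,T} (+1)
site 1, node HU: H={G} ∩ U={G} → {G} (+0)
site 1, node MY: M={G} ∩ Y={G} → {G} (+0)
site 1, node HMUY: HU={G} ∩ MY={G} → {G} (+0)
site 1, node CDHMUY: CD={C,T} ∪ HMUY={G} → {C,G,T} (+1)
site 1, node CDGHMUY: CDHMUY={C,G,T} ∩ G={C} → {C} (+0)
site 2, node CD: C={T} ∪ D={G} → {G,T} (+1)
site 2, node HU: H={G} ∪ U={A} → {A,G} (+1)
site 2, node MY: M={T} ∩ Y={T} → {T} (+0)
site 2, node HMUY: HU={A,G} ∪ MY={T} → {A,G,T} (+1)
site 2, node CDHMUY: CD={G,T} ∩ HMUY={A,G,T} → {G,T} (+0)
site 2, node CDGHMUY: CDHMUY={G,T} ∪ G={C} → {C,G,T} (+1)
site 3, node CD: C={C} ∪ D={A} → {A,C} (+1)
site 3, node HU: H={C} ∪ U={A} → {A,C} (+1)
site 3, node MY: M={C} ∪ Y={T} → {C,T} (+1)
site 3, node HMUY: HU={A,C} ∩ MY={C,T} → {C} (+0)
site 3, node CDHMUY: CD={A,C} ∩ HMUY={C} → {C} (+0)
site 3, node CDGHMUY: CDHMUY={C} ∩ G={C} → {C} (+0)
site 4, node CD: C={A} ∪ D={C} → {A,C} (+1)
site 4, node HU: H={C} ∪ U={T} → {C,T} (+1)
site 4, node MY: M={G} ∪ Y={T} → {G,T} (+1)
site 4, node HMUY: HU={C,T} ∩ MY={G,T} → {T} (+0)
site 4, node CDHMUY: CD={A,C} ∪ HMUY={T} → {A,C,T} (+1)
site 4, node CDGHMUY: CDHMUY={A,C,T} ∩ G={T} → {T} (+0)
site 5, node CD: C={G} ∪ D={T} → {G,T} (+1)
site 5, node HU: H={A} ∪ U={T} → {A,T} (+1)
site 5, node MY: M={C} ∪ Y={T} → {C,T} (+1)
site 5, node HMUY: HU={A,T} ∩ MY={C,T} → {T} (+0)
site 5, node CDHMUY: CD={G,T} ∩ HMUY={T} → {T} (+0)
site 5, node CDGHMUY: CDHMUY={T} ∪ G={G} → {G,T} (+1)
site 6, node CD: C={T} ∪ D={G} → {G,T} (+1)
site 6, node HU: H={C} ∪ U={T} → {C,T} (+1)
site 6, node MY: M={T} ∩ Y={T} → {T} (+0)
site 6, node HMUY: HU={C,T} ∩ MY={T} → {T} (+0)
site 6, node CDHMUY: CD={G,T} ∩ HMUY={T} → {T} (+0)
site 6, node CDGHMUY: CDHMUY={T} ∩ G={T} → {T} (+0)
site 7, node CD: C={T} ∪ D={C} → {C,T} (+1)
site 7, node HU: H={A} ∩ U={A} → {A} (+0)
site 7, node MY: M={G} ∪ Y={A} → {A,G} (+1)
site 7, node HMUY: HU={A} ∩ MY={A,G} → {A} (+0)
site 7, node CDHMUY: CD={C,T} ∪ HMUY={A} → {A,C,T} (+1)
site 7, node CDGHMUY: CDHMUY={A,C,T} ∩ G={T} → {T} (+0)
per-site changes: [3, 2, 4, 3, 4, 4, 2, 3]; total = 25

25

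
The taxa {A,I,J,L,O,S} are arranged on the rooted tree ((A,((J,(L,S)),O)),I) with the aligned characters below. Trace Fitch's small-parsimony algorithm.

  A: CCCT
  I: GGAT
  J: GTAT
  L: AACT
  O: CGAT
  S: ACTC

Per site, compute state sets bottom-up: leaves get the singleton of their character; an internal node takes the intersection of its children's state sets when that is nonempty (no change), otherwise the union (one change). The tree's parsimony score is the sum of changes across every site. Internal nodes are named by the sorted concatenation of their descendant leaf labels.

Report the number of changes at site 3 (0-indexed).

1

[col 0] LS: children L:{A}, S:{A} ∩→ {A}; cost 0
[col 0] JLS: children J:{G}, LS:{A} ∪→ {A,G}; cost 1
[col 0] JLOS: children JLS:{A,G}, O:{C} ∪→ {A,C,G}; cost 1
[col 0] AJLOS: children A:{C}, JLOS:{A,C,G} ∩→ {C}; cost 0
[col 0] AIJLOS: children AJLOS:{C}, I:{G} ∪→ {C,G}; cost 1
[col 1] LS: children L:{A}, S:{C} ∪→ {A,C}; cost 1
[col 1] JLS: children J:{T}, LS:{A,C} ∪→ {A,C,T}; cost 1
[col 1] JLOS: children JLS:{A,C,T}, O:{G} ∪→ {A,C,G,T}; cost 1
[col 1] AJLOS: children A:{C}, JLOS:{A,C,G,T} ∩→ {C}; cost 0
[col 1] AIJLOS: children AJLOS:{C}, I:{G} ∪→ {C,G}; cost 1
[col 2] LS: children L:{C}, S:{T} ∪→ {C,T}; cost 1
[col 2] JLS: children J:{A}, LS:{C,T} ∪→ {A,C,T}; cost 1
[col 2] JLOS: children JLS:{A,C,T}, O:{A} ∩→ {A}; cost 0
[col 2] AJLOS: children A:{C}, JLOS:{A} ∪→ {A,C}; cost 1
[col 2] AIJLOS: children AJLOS:{A,C}, I:{A} ∩→ {A}; cost 0
[col 3] LS: children L:{T}, S:{C} ∪→ {C,T}; cost 1
[col 3] JLS: children J:{T}, LS:{C,T} ∩→ {T}; cost 0
[col 3] JLOS: children JLS:{T}, O:{T} ∩→ {T}; cost 0
[col 3] AJLOS: children A:{T}, JLOS:{T} ∩→ {T}; cost 0
[col 3] AIJLOS: children AJLOS:{T}, I:{T} ∩→ {T}; cost 0
per-site changes: [3, 4, 3, 1]; total = 11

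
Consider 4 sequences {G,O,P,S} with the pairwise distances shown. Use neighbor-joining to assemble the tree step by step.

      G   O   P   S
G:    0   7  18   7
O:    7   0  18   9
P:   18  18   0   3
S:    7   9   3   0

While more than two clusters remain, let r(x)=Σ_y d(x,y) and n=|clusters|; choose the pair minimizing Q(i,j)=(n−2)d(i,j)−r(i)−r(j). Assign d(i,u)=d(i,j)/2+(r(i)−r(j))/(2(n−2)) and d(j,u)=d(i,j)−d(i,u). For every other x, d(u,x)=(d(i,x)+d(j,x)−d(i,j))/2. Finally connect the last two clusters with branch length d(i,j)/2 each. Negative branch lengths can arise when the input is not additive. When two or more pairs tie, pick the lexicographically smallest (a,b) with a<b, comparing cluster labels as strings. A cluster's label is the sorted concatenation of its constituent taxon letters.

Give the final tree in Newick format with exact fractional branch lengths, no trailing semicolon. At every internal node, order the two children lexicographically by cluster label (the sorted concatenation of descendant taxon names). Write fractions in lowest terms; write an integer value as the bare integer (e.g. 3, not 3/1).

(((G:3,O:4):8,P:13/2):-7/4,S:-7/4)

1. join G+O (d=7, Q=-52) ⇒ GO; edges |G|=3, |O|=4
  updated: d(GO,P)=29/2, d(GO,S)=9/2
2. join GO+P (d=29/2, Q=-22) ⇒ GOP; edges |GO|=8, |P|=13/2
  updated: d(GOP,S)=-7/2
3. join GOP+S (d=-7/2) ⇒ GOPS; edges |GOP|=-7/4, |S|=-7/4
final tree: (((G:3,O:4):8,P:13/2):-7/4,S:-7/4)
total length: 18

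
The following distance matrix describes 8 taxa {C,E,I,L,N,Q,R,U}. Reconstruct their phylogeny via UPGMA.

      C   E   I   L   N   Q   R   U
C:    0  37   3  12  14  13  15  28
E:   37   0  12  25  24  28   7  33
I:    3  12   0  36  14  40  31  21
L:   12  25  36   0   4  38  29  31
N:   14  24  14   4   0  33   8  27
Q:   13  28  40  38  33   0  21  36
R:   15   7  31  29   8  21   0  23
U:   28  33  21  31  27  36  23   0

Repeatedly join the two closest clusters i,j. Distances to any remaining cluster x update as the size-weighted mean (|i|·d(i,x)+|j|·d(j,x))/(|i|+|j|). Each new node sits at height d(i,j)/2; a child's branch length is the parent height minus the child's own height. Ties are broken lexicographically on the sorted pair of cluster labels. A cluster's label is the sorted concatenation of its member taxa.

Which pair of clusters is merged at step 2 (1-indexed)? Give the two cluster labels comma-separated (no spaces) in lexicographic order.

iteration 1: select C,I (d=3); attach at lengths (3/2, 3/2); label the merged cluster CI
  updated: d(CI,E)=49/2, d(CI,L)=24, d(CI,N)=14, d(CI,Q)=53/2, d(CI,R)=23, d(CI,U)=49/2
iteration 2: select L,N (d=4); attach at lengths (2, 2); label the merged cluster LN
  updated: d(CI,LN)=19, d(E,LN)=49/2, d(LN,Q)=71/2, d(LN,R)=37/2, d(LN,U)=29
iteration 3: select E,R (d=7); attach at lengths (7/2, 7/2); label the merged cluster ER
  updated: d(CI,ER)=95/4, d(ER,LN)=43/2, d(ER,Q)=49/2, d(ER,U)=28
iteration 4: select CI,LN (d=19); attach at lengths (8, 15/2); label the merged cluster CILN
  updated: d(CILN,ER)=181/8, d(CILN,Q)=31, d(CILN,U)=107/4
iteration 5: select CILN,ER (d=181/8); attach at lengths (29/16, 125/16); label the merged cluster CEILNR
  updated: d(CEILNR,Q)=173/6, d(CEILNR,U)=163/6
iteration 6: select CEILNR,U (d=163/6); attach at lengths (109/48, 163/12); label the merged cluster CEILNRU
  updated: d(CEILNRU,Q)=209/7
iteration 7: select CEILNRU,Q (d=209/7); attach at lengths (113/84, 209/14); label the merged cluster CEILNQRU
final tree: (((((C:3/2,I:3/2):8,(L:2,N:2):15/2):29/16,(E:7/2,R:7/2):125/16):109/48,U:163/12):113/84,Q:209/14)
total length: 23941/336

L,N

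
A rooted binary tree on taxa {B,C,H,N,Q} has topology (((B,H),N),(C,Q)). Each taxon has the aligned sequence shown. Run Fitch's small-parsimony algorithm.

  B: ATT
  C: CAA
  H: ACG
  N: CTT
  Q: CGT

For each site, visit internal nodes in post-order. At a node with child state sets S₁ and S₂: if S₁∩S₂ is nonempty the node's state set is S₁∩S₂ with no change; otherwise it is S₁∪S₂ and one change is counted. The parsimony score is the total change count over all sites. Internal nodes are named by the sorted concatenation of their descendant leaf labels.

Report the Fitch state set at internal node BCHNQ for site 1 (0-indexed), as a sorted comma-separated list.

BH@0: {A} ∩ {A} = {A} (intersection, +0)
BHN@0: {A} ∪ {C} = {A,C} (union, +1)
CQ@0: {C} ∩ {C} = {C} (intersection, +0)
BCHNQ@0: {A,C} ∩ {C} = {C} (intersection, +0)
BH@1: {T} ∪ {C} = {C,T} (union, +1)
BHN@1: {C,T} ∩ {T} = {T} (intersection, +0)
CQ@1: {A} ∪ {G} = {A,G} (union, +1)
BCHNQ@1: {T} ∪ {A,G} = {A,G,T} (union, +1)
BH@2: {T} ∪ {G} = {G,T} (union, +1)
BHN@2: {G,T} ∩ {T} = {T} (intersection, +0)
CQ@2: {A} ∪ {T} = {A,T} (union, +1)
BCHNQ@2: {T} ∩ {A,T} = {T} (intersection, +0)
per-site changes: [1, 3, 2]; total = 6

A,G,T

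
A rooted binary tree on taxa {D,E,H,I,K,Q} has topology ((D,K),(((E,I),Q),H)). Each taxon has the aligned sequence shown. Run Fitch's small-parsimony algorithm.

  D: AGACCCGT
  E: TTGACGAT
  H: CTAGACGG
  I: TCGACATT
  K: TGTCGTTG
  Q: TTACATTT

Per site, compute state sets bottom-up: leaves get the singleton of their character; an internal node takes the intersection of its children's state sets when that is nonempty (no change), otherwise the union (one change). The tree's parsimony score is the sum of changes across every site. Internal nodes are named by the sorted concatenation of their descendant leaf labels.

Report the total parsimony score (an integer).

DK@0: {A} ∪ {T} = {A,T} (union, +1)
EI@0: {T} ∩ {T} = {T} (intersection, +0)
EIQ@0: {T} ∩ {T} = {T} (intersection, +0)
EHIQ@0: {T} ∪ {C} = {C,T} (union, +1)
DEHIKQ@0: {A,T} ∩ {C,T} = {T} (intersection, +0)
DK@1: {G} ∩ {G} = {G} (intersection, +0)
EI@1: {T} ∪ {C} = {C,T} (union, +1)
EIQ@1: {C,T} ∩ {T} = {T} (intersection, +0)
EHIQ@1: {T} ∩ {T} = {T} (intersection, +0)
DEHIKQ@1: {G} ∪ {T} = {G,T} (union, +1)
DK@2: {A} ∪ {T} = {A,T} (union, +1)
EI@2: {G} ∩ {G} = {G} (intersection, +0)
EIQ@2: {G} ∪ {A} = {A,G} (union, +1)
EHIQ@2: {A,G} ∩ {A} = {A} (intersection, +0)
DEHIKQ@2: {A,T} ∩ {A} = {A} (intersection, +0)
DK@3: {C} ∩ {C} = {C} (intersection, +0)
EI@3: {A} ∩ {A} = {A} (intersection, +0)
EIQ@3: {A} ∪ {C} = {A,C} (union, +1)
EHIQ@3: {A,C} ∪ {G} = {A,C,G} (union, +1)
DEHIKQ@3: {C} ∩ {A,C,G} = {C} (intersection, +0)
DK@4: {C} ∪ {G} = {C,G} (union, +1)
EI@4: {C} ∩ {C} = {C} (intersection, +0)
EIQ@4: {C} ∪ {A} = {A,C} (union, +1)
EHIQ@4: {A,C} ∩ {A} = {A} (intersection, +0)
DEHIKQ@4: {C,G} ∪ {A} = {A,C,G} (union, +1)
DK@5: {C} ∪ {T} = {C,T} (union, +1)
EI@5: {G} ∪ {A} = {A,G} (union, +1)
EIQ@5: {A,G} ∪ {T} = {A,G,T} (union, +1)
EHIQ@5: {A,G,T} ∪ {C} = {A,C,G,T} (union, +1)
DEHIKQ@5: {C,T} ∩ {A,C,G,T} = {C,T} (intersection, +0)
DK@6: {G} ∪ {T} = {G,T} (union, +1)
EI@6: {A} ∪ {T} = {A,T} (union, +1)
EIQ@6: {A,T} ∩ {T} = {T} (intersection, +0)
EHIQ@6: {T} ∪ {G} = {G,T} (union, +1)
DEHIKQ@6: {G,T} ∩ {G,T} = {G,T} (intersection, +0)
DK@7: {T} ∪ {G} = {G,T} (union, +1)
EI@7: {T} ∩ {T} = {T} (intersection, +0)
EIQ@7: {T} ∩ {T} = {T} (intersection, +0)
EHIQ@7: {T} ∪ {G} = {G,T} (union, +1)
DEHIKQ@7: {G,T} ∩ {G,T} = {G,T} (intersection, +0)
per-site changes: [2, 2, 2, 2, 3, 4, 3, 2]; total = 20

20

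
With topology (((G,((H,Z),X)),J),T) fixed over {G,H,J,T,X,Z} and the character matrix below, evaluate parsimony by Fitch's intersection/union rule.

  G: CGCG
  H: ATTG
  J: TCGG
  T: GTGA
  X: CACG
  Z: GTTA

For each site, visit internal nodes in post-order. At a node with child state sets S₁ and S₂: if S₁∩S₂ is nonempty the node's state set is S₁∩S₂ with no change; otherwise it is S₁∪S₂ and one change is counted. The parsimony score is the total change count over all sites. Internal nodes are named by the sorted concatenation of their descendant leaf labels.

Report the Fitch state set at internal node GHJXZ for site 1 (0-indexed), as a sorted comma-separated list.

HZ@0: {A} ∪ {G} = {A,G} (union, +1)
HXZ@0: {A,G} ∪ {C} = {A,C,G} (union, +1)
GHXZ@0: {C} ∩ {A,C,G} = {C} (intersection, +0)
GHJXZ@0: {C} ∪ {T} = {C,T} (union, +1)
GHJTXZ@0: {C,T} ∪ {G} = {C,G,T} (union, +1)
HZ@1: {T} ∩ {T} = {T} (intersection, +0)
HXZ@1: {T} ∪ {A} = {A,T} (union, +1)
GHXZ@1: {G} ∪ {A,T} = {A,G,T} (union, +1)
GHJXZ@1: {A,G,T} ∪ {C} = {A,C,G,T} (union, +1)
GHJTXZ@1: {A,C,G,T} ∩ {T} = {T} (intersection, +0)
HZ@2: {T} ∩ {T} = {T} (intersection, +0)
HXZ@2: {T} ∪ {C} = {C,T} (union, +1)
GHXZ@2: {C} ∩ {C,T} = {C} (intersection, +0)
GHJXZ@2: {C} ∪ {G} = {C,G} (union, +1)
GHJTXZ@2: {C,G} ∩ {G} = {G} (intersection, +0)
HZ@3: {G} ∪ {A} = {A,G} (union, +1)
HXZ@3: {A,G} ∩ {G} = {G} (intersection, +0)
GHXZ@3: {G} ∩ {G} = {G} (intersection, +0)
GHJXZ@3: {G} ∩ {G} = {G} (intersection, +0)
GHJTXZ@3: {G} ∪ {A} = {A,G} (union, +1)
per-site changes: [4, 3, 2, 2]; total = 11

A,C,G,T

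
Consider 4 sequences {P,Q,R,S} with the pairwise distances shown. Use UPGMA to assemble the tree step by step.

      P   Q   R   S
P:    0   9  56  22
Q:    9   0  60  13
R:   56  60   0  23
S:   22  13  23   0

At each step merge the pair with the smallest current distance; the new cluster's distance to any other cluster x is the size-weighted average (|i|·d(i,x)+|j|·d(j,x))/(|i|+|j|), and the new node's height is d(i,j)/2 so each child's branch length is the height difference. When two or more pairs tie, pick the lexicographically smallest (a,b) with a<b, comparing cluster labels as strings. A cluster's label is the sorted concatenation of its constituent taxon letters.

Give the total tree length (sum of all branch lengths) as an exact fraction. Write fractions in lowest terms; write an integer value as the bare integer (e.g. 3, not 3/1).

715/12

step 1: merge (P,Q) at d=9; branch lengths P→9/2, Q→9/2; new cluster PQ
  updated: d(PQ,R)=58, d(PQ,S)=35/2
step 2: merge (PQ,S) at d=35/2; branch lengths PQ→17/4, S→35/4; new cluster PQS
  updated: d(PQS,R)=139/3
step 3: merge (PQS,R) at d=139/3; branch lengths PQS→173/12, R→139/6; new cluster PQRS
final tree: (((P:9/2,Q:9/2):17/4,S:35/4):173/12,R:139/6)
total length: 715/12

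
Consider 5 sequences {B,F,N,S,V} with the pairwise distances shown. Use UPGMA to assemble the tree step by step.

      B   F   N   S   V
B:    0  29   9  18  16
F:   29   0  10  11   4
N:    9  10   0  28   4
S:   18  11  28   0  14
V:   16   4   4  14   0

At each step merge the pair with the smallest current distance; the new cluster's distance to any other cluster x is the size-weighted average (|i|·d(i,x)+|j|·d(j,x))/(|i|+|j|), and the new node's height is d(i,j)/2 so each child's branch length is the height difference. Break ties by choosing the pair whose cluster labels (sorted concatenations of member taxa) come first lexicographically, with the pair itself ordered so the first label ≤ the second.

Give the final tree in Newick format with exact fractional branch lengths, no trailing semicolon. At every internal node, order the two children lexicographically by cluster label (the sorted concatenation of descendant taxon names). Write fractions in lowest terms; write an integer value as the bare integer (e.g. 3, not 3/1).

1. join F+V (d=4) ⇒ FV; edges |F|=2, |V|=2
  updated: d(B,FV)=45/2, d(FV,N)=7, d(FV,S)=25/2
2. join FV+N (d=7) ⇒ FNV; edges |FV|=3/2, |N|=7/2
  updated: d(B,FNV)=18, d(FNV,S)=53/3
3. join FNV+S (d=53/3) ⇒ FNSV; edges |FNV|=16/3, |S|=53/6
  updated: d(B,FNSV)=18
4. join B+FNSV (d=18) ⇒ BFNSV; edges |B|=9, |FNSV|=1/6
final tree: (B:9,(((F:2,V:2):3/2,N:7/2):16/3,S:53/6):1/6)
total length: 97/3

(B:9,(((F:2,V:2):3/2,N:7/2):16/3,S:53/6):1/6)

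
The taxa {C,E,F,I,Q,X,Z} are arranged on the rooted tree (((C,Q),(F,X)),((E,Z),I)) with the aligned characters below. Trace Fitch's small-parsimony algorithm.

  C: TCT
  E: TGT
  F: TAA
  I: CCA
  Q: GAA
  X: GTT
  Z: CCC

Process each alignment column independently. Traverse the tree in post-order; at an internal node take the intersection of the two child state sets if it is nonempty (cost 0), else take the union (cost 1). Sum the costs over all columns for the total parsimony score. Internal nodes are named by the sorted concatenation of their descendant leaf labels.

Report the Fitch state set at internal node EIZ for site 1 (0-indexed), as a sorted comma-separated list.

CQ@0: {T} ∪ {G} = {G,T} (union, +1)
FX@0: {T} ∪ {G} = {G,T} (union, +1)
CFQX@0: {G,T} ∩ {G,T} = {G,T} (intersection, +0)
EZ@0: {T} ∪ {C} = {C,T} (union, +1)
EIZ@0: {C,T} ∩ {C} = {C} (intersection, +0)
CEFIQXZ@0: {G,T} ∪ {C} = {C,G,T} (union, +1)
CQ@1: {C} ∪ {A} = {A,C} (union, +1)
FX@1: {A} ∪ {T} = {A,T} (union, +1)
CFQX@1: {A,C} ∩ {A,T} = {A} (intersection, +0)
EZ@1: {G} ∪ {C} = {C,G} (union, +1)
EIZ@1: {C,G} ∩ {C} = {C} (intersection, +0)
CEFIQXZ@1: {A} ∪ {C} = {A,C} (union, +1)
CQ@2: {T} ∪ {A} = {A,T} (union, +1)
FX@2: {A} ∪ {T} = {A,T} (union, +1)
CFQX@2: {A,T} ∩ {A,T} = {A,T} (intersection, +0)
EZ@2: {T} ∪ {C} = {C,T} (union, +1)
EIZ@2: {C,T} ∪ {A} = {A,C,T} (union, +1)
CEFIQXZ@2: {A,T} ∩ {A,C,T} = {A,T} (intersection, +0)
per-site changes: [4, 4, 4]; total = 12

C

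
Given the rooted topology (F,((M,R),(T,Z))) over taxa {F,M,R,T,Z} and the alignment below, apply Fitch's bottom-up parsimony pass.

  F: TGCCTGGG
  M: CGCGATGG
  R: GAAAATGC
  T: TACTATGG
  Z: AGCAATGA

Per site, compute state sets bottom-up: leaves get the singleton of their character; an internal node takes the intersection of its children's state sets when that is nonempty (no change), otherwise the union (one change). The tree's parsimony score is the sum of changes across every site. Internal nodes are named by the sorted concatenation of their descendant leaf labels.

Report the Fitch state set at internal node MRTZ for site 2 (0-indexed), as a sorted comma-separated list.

C

[col 0] MR: children M:{C}, R:{G} ∪→ {C,G}; cost 1
[col 0] TZ: children T:{T}, Z:{A} ∪→ {A,T}; cost 1
[col 0] MRTZ: children MR:{C,G}, TZ:{A,T} ∪→ {A,C,G,T}; cost 1
[col 0] FMRTZ: children F:{T}, MRTZ:{A,C,G,T} ∩→ {T}; cost 0
[col 1] MR: children M:{G}, R:{A} ∪→ {A,G}; cost 1
[col 1] TZ: children T:{A}, Z:{G} ∪→ {A,G}; cost 1
[col 1] MRTZ: children MR:{A,G}, TZ:{A,G} ∩→ {A,G}; cost 0
[col 1] FMRTZ: children F:{G}, MRTZ:{A,G} ∩→ {G}; cost 0
[col 2] MR: children M:{C}, R:{A} ∪→ {A,C}; cost 1
[col 2] TZ: children T:{C}, Z:{C} ∩→ {C}; cost 0
[col 2] MRTZ: children MR:{A,C}, TZ:{C} ∩→ {C}; cost 0
[col 2] FMRTZ: children F:{C}, MRTZ:{C} ∩→ {C}; cost 0
[col 3] MR: children M:{G}, R:{A} ∪→ {A,G}; cost 1
[col 3] TZ: children T:{T}, Z:{A} ∪→ {A,T}; cost 1
[col 3] MRTZ: children MR:{A,G}, TZ:{A,T} ∩→ {A}; cost 0
[col 3] FMRTZ: children F:{C}, MRTZ:{A} ∪→ {A,C}; cost 1
[col 4] MR: children M:{A}, R:{A} ∩→ {A}; cost 0
[col 4] TZ: children T:{A}, Z:{A} ∩→ {A}; cost 0
[col 4] MRTZ: children MR:{A}, TZ:{A} ∩→ {A}; cost 0
[col 4] FMRTZ: children F:{T}, MRTZ:{A} ∪→ {A,T}; cost 1
[col 5] MR: children M:{T}, R:{T} ∩→ {T}; cost 0
[col 5] TZ: children T:{T}, Z:{T} ∩→ {T}; cost 0
[col 5] MRTZ: children MR:{T}, TZ:{T} ∩→ {T}; cost 0
[col 5] FMRTZ: children F:{G}, MRTZ:{T} ∪→ {G,T}; cost 1
[col 6] MR: children M:{G}, R:{G} ∩→ {G}; cost 0
[col 6] TZ: children T:{G}, Z:{G} ∩→ {G}; cost 0
[col 6] MRTZ: children MR:{G}, TZ:{G} ∩→ {G}; cost 0
[col 6] FMRTZ: children F:{G}, MRTZ:{G} ∩→ {G}; cost 0
[col 7] MR: children M:{G}, R:{C} ∪→ {C,G}; cost 1
[col 7] TZ: children T:{G}, Z:{A} ∪→ {A,G}; cost 1
[col 7] MRTZ: children MR:{C,G}, TZ:{A,G} ∩→ {G}; cost 0
[col 7] FMRTZ: children F:{G}, MRTZ:{G} ∩→ {G}; cost 0
per-site changes: [3, 2, 1, 3, 1, 1, 0, 2]; total = 13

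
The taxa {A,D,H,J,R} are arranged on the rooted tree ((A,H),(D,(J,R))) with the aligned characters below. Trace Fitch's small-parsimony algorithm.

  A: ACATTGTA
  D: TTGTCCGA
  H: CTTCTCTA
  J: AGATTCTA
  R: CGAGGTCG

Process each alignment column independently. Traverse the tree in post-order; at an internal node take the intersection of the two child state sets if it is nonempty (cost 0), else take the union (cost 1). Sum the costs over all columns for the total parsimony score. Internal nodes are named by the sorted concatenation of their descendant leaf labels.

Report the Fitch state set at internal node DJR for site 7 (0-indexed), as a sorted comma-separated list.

A

[col 0] AH: children A:{A}, H:{C} ∪→ {A,C}; cost 1
[col 0] JR: children J:{A}, R:{C} ∪→ {A,C}; cost 1
[col 0] DJR: children D:{T}, JR:{A,C} ∪→ {A,C,T}; cost 1
[col 0] ADHJR: children AH:{A,C}, DJR:{A,C,T} ∩→ {A,C}; cost 0
[col 1] AH: children A:{C}, H:{T} ∪→ {C,T}; cost 1
[col 1] JR: children J:{G}, R:{G} ∩→ {G}; cost 0
[col 1] DJR: children D:{T}, JR:{G} ∪→ {G,T}; cost 1
[col 1] ADHJR: children AH:{C,T}, DJR:{G,T} ∩→ {T}; cost 0
[col 2] AH: children A:{A}, H:{T} ∪→ {A,T}; cost 1
[col 2] JR: children J:{A}, R:{A} ∩→ {A}; cost 0
[col 2] DJR: children D:{G}, JR:{A} ∪→ {A,G}; cost 1
[col 2] ADHJR: children AH:{A,T}, DJR:{A,G} ∩→ {A}; cost 0
[col 3] AH: children A:{T}, H:{C} ∪→ {C,T}; cost 1
[col 3] JR: children J:{T}, R:{G} ∪→ {G,T}; cost 1
[col 3] DJR: children D:{T}, JR:{G,T} ∩→ {T}; cost 0
[col 3] ADHJR: children AH:{C,T}, DJR:{T} ∩→ {T}; cost 0
[col 4] AH: children A:{T}, H:{T} ∩→ {T}; cost 0
[col 4] JR: children J:{T}, R:{G} ∪→ {G,T}; cost 1
[col 4] DJR: children D:{C}, JR:{G,T} ∪→ {C,G,T}; cost 1
[col 4] ADHJR: children AH:{T}, DJR:{C,G,T} ∩→ {T}; cost 0
[col 5] AH: children A:{G}, H:{C} ∪→ {C,G}; cost 1
[col 5] JR: children J:{C}, R:{T} ∪→ {C,T}; cost 1
[col 5] DJR: children D:{C}, JR:{C,T} ∩→ {C}; cost 0
[col 5] ADHJR: children AH:{C,G}, DJR:{C} ∩→ {C}; cost 0
[col 6] AH: children A:{T}, H:{T} ∩→ {T}; cost 0
[col 6] JR: children J:{T}, R:{C} ∪→ {C,T}; cost 1
[col 6] DJR: children D:{G}, JR:{C,T} ∪→ {C,G,T}; cost 1
[col 6] ADHJR: children AH:{T}, DJR:{C,G,T} ∩→ {T}; cost 0
[col 7] AH: children A:{A}, H:{A} ∩→ {A}; cost 0
[col 7] JR: children J:{A}, R:{G} ∪→ {A,G}; cost 1
[col 7] DJR: children D:{A}, JR:{A,G} ∩→ {A}; cost 0
[col 7] ADHJR: children AH:{A}, DJR:{A} ∩→ {A}; cost 0
per-site changes: [3, 2, 2, 2, 2, 2, 2, 1]; total = 16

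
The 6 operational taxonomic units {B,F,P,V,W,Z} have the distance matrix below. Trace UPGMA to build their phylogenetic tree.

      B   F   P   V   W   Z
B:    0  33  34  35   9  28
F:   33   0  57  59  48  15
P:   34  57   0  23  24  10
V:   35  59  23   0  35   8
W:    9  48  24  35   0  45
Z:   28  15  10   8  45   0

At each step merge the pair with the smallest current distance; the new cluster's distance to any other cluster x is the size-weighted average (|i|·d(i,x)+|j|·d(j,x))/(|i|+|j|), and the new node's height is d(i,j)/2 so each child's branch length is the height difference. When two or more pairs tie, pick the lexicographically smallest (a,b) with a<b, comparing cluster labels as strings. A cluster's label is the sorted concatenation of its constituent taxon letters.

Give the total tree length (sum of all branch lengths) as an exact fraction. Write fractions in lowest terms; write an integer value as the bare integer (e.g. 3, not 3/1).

step 1: merge (V,Z) at d=8; branch lengths V→4, Z→4; new cluster VZ
  updated: d(B,VZ)=63/2, d(F,VZ)=37, d(P,VZ)=33/2, d(VZ,W)=40
step 2: merge (B,W) at d=9; branch lengths B→9/2, W→9/2; new cluster BW
  updated: d(BW,F)=81/2, d(BW,P)=29, d(BW,VZ)=143/4
step 3: merge (P,VZ) at d=33/2; branch lengths P→33/4, VZ→17/4; new cluster PVZ
  updated: d(BW,PVZ)=67/2, d(F,PVZ)=131/3
step 4: merge (BW,PVZ) at d=67/2; branch lengths BW→49/4, PVZ→17/2; new cluster BPVWZ
  updated: d(BPVWZ,F)=212/5
step 5: merge (BPVWZ,F) at d=212/5; branch lengths BPVWZ→89/20, F→106/5; new cluster BFPVWZ
final tree: (((B:9/2,W:9/2):49/4,(P:33/4,(V:4,Z:4):17/4):17/2):89/20,F:106/5)
total length: 759/10

759/10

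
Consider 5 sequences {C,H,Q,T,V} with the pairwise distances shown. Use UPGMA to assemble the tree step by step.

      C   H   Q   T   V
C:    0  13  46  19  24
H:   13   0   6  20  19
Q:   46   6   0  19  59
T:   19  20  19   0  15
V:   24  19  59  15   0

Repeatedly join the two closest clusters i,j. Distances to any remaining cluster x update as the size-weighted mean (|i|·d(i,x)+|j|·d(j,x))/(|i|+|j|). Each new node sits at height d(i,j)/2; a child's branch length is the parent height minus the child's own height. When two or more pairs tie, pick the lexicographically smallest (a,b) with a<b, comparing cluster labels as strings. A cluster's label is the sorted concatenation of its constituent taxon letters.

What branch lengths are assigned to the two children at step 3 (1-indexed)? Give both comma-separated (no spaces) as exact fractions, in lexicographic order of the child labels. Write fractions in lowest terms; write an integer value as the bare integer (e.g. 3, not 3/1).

43/4,13/4

iteration 1: select H,Q (d=6); attach at lengths (3, 3); label the merged cluster HQ
  updated: d(C,HQ)=59/2, d(HQ,T)=39/2, d(HQ,V)=39
iteration 2: select T,V (d=15); attach at lengths (15/2, 15/2); label the merged cluster TV
  updated: d(C,TV)=43/2, d(HQ,TV)=117/4
iteration 3: select C,TV (d=43/2); attach at lengths (43/4, 13/4); label the merged cluster CTV
  updated: d(CTV,HQ)=88/3
iteration 4: select CTV,HQ (d=88/3); attach at lengths (47/12, 35/3); label the merged cluster CHQTV
final tree: ((C:43/4,(T:15/2,V:15/2):13/4):47/12,(H:3,Q:3):35/3)
total length: 607/12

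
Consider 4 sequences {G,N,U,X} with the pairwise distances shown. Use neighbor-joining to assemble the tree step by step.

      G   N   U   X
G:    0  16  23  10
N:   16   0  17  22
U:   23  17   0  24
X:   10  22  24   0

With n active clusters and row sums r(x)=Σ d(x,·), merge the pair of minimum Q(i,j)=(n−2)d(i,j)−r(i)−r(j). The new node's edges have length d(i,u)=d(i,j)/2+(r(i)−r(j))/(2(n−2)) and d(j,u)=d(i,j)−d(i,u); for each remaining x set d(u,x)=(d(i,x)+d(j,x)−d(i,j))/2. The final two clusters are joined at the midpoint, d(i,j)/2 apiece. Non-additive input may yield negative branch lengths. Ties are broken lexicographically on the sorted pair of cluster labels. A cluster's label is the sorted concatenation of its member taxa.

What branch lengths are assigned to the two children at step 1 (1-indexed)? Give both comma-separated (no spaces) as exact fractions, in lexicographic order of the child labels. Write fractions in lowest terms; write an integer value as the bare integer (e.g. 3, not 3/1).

iteration 1: select G,X (d=10, Q=-85); attach at lengths (13/4, 27/4); label the merged cluster GX
  updated: d(GX,N)=14, d(GX,U)=37/2
iteration 2: select GX,N (d=14, Q=-99/2); attach at lengths (31/4, 25/4); label the merged cluster GNX
  updated: d(GNX,U)=43/4
iteration 3: select GNX,U (d=43/4); attach at lengths (43/8, 43/8); label the merged cluster GNUX
final tree: (((G:13/4,X:27/4):31/4,N:25/4):43/8,U:43/8)
total length: 139/4

13/4,27/4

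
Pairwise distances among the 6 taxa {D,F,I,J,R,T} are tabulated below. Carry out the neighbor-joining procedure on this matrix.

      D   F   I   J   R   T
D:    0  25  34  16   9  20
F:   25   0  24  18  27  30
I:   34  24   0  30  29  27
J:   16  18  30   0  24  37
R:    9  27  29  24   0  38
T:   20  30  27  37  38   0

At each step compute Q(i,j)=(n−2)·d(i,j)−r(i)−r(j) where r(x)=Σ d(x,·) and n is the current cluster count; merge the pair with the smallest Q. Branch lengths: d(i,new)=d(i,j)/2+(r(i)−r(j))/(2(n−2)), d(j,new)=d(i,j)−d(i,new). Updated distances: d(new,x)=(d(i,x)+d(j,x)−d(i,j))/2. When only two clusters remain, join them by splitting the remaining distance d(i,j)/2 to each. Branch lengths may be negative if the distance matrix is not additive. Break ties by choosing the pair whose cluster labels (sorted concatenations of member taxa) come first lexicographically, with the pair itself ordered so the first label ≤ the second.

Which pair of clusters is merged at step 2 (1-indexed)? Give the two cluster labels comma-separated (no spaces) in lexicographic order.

1. join D+R (d=9, Q=-195) ⇒ DR; edges |D|=13/8, |R|=59/8
  updated: d(DR,F)=43/2, d(DR,I)=27, d(DR,J)=31/2, d(DR,T)=49/2
2. join I+T (d=27, Q=-291/2) ⇒ IT; edges |I|=47/4, |T|=61/4
  updated: d(DR,IT)=49/4, d(F,IT)=27/2, d(IT,J)=20
3. join DR+J (d=31/2, Q=-287/4) ⇒ DJR; edges |DR|=107/16, |J|=141/16
  updated: d(DJR,F)=12, d(DJR,IT)=67/8
4. join DJR+F (d=12, Q=-271/8) ⇒ DFJR; edges |DJR|=55/16, |F|=137/16
  updated: d(DFJR,IT)=79/16
5. join DFJR+IT (d=79/16) ⇒ DFIJRT; edges |DFJR|=79/32, |IT|=79/32
final tree: ((((D:13/8,R:59/8):107/16,J:141/16):55/16,F:137/16):79/32,(I:47/4,T:61/4):79/32)
total length: 1095/16

I,T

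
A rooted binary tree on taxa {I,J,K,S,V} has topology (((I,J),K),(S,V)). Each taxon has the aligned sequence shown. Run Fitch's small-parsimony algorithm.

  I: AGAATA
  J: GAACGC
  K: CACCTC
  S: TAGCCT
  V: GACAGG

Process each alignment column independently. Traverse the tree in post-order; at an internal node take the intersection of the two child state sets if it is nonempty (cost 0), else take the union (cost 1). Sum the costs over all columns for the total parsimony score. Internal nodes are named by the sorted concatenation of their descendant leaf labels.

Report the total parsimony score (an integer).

14

[col 0] IJ: children I:{A}, J:{G} ∪→ {A,G}; cost 1
[col 0] IJK: children IJ:{A,G}, K:{C} ∪→ {A,C,G}; cost 1
[col 0] SV: children S:{T}, V:{G} ∪→ {G,T}; cost 1
[col 0] IJKSV: children IJK:{A,C,G}, SV:{G,T} ∩→ {G}; cost 0
[col 1] IJ: children I:{G}, J:{A} ∪→ {A,G}; cost 1
[col 1] IJK: children IJ:{A,G}, K:{A} ∩→ {A}; cost 0
[col 1] SV: children S:{A}, V:{A} ∩→ {A}; cost 0
[col 1] IJKSV: children IJK:{A}, SV:{A} ∩→ {A}; cost 0
[col 2] IJ: children I:{A}, J:{A} ∩→ {A}; cost 0
[col 2] IJK: children IJ:{A}, K:{C} ∪→ {A,C}; cost 1
[col 2] SV: children S:{G}, V:{C} ∪→ {C,G}; cost 1
[col 2] IJKSV: children IJK:{A,C}, SV:{C,G} ∩→ {C}; cost 0
[col 3] IJ: children I:{A}, J:{C} ∪→ {A,C}; cost 1
[col 3] IJK: children IJ:{A,C}, K:{C} ∩→ {C}; cost 0
[col 3] SV: children S:{C}, V:{A} ∪→ {A,C}; cost 1
[col 3] IJKSV: children IJK:{C}, SV:{A,C} ∩→ {C}; cost 0
[col 4] IJ: children I:{T}, J:{G} ∪→ {G,T}; cost 1
[col 4] IJK: children IJ:{G,T}, K:{T} ∩→ {T}; cost 0
[col 4] SV: children S:{C}, V:{G} ∪→ {C,G}; cost 1
[col 4] IJKSV: children IJK:{T}, SV:{C,G} ∪→ {C,G,T}; cost 1
[col 5] IJ: children I:{A}, J:{C} ∪→ {A,C}; cost 1
[col 5] IJK: children IJ:{A,C}, K:{C} ∩→ {C}; cost 0
[col 5] SV: children S:{T}, V:{G} ∪→ {G,T}; cost 1
[col 5] IJKSV: children IJK:{C}, SV:{G,T} ∪→ {C,G,T}; cost 1
per-site changes: [3, 1, 2, 2, 3, 3]; total = 14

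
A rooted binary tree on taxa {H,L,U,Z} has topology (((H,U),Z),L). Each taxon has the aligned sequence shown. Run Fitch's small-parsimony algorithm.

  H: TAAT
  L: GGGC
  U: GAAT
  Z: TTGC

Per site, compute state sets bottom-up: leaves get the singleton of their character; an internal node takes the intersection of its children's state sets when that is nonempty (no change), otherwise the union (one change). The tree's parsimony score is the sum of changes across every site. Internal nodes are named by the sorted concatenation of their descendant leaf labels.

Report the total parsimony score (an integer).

HU@0: {T} ∪ {G} = {G,T} (union, +1)
HUZ@0: {G,T} ∩ {T} = {T} (intersection, +0)
HLUZ@0: {T} ∪ {G} = {G,T} (union, +1)
HU@1: {A} ∩ {A} = {A} (intersection, +0)
HUZ@1: {A} ∪ {T} = {A,T} (union, +1)
HLUZ@1: {A,T} ∪ {G} = {A,G,T} (union, +1)
HU@2: {A} ∩ {A} = {A} (intersection, +0)
HUZ@2: {A} ∪ {G} = {A,G} (union, +1)
HLUZ@2: {A,G} ∩ {G} = {G} (intersection, +0)
HU@3: {T} ∩ {T} = {T} (intersection, +0)
HUZ@3: {T} ∪ {C} = {C,T} (union, +1)
HLUZ@3: {C,T} ∩ {C} = {C} (intersection, +0)
per-site changes: [2, 2, 1, 1]; total = 6

6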